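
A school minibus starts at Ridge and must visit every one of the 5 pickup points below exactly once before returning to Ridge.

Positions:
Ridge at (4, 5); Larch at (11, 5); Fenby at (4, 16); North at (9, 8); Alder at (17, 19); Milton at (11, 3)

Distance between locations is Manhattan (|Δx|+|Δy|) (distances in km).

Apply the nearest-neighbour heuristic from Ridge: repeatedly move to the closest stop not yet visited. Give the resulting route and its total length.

Ridge → [Larch:7 / North:8 / Milton:9 / Fenby:11 / Alder:27] → Larch (7)
Larch → [Milton:2 / North:5 / Fenby:18 / Alder:20] → Milton (2)
Milton → [North:7 / Fenby:20 / Alder:22] → North (7)
North → [Fenby:13 / Alder:19] → Fenby (13)
Fenby → [Alder:16] → Alder (16)
Return Alder→Ridge: 27.
Total = 7 + 2 + 7 + 13 + 16 + 27 = 72.

72 km along Ridge → Larch → Milton → North → Fenby → Alder → Ridge.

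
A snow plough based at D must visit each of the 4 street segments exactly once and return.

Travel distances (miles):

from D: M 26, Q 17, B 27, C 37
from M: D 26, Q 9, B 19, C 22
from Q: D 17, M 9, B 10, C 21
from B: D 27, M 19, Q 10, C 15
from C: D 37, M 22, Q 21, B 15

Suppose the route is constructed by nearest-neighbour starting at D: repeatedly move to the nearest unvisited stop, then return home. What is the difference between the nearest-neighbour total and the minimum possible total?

The nearest-neighbour route is 7 miles longer than optimal.

From D: Q=17, M=26, B=27, C=37 → choose Q (17).
From Q: M=9, B=10, C=21 → choose M (9).
From M: B=19, C=22 → choose B (19).
From B: C=15 → choose C (15).
NN route D → Q → M → B → C → D costs 97.
Optimal: D → M → C → B → Q → D costs 90 (by enumerating all 12 distinct tours).
Excess = 97 − 90 = 7.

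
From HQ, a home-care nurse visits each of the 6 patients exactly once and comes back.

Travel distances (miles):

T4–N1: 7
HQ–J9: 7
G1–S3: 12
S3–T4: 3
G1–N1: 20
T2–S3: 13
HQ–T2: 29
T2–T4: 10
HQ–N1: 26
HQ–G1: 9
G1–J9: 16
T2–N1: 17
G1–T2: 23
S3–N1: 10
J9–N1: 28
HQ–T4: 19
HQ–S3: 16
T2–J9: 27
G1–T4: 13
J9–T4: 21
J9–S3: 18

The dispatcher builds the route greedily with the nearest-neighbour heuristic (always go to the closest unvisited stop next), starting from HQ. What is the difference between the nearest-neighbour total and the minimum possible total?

The nearest-neighbour route is 9 miles longer than optimal.

HQ: J9=7, G1=9, S3=16, T4=19, N1=26, T2=29 ⇒ J9
J9: G1=16, S3=18, T4=21, T2=27, N1=28 ⇒ G1
G1: S3=12, T4=13, N1=20, T2=23 ⇒ S3
S3: T4=3, N1=10, T2=13 ⇒ T4
T4: N1=7, T2=10 ⇒ N1
N1: T2=17 ⇒ T2
NN route HQ → J9 → G1 → S3 → T4 → N1 → T2 → HQ costs 91.
Optimal: HQ → G1 → S3 → T4 → N1 → T2 → J9 → HQ costs 82 (by enumerating all 360 distinct tours).
Excess = 91 − 82 = 9.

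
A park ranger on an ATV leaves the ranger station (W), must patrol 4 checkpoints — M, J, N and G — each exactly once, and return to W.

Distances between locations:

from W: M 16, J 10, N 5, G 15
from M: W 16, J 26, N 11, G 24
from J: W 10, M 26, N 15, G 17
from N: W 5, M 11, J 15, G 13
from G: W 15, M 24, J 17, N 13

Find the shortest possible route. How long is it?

There are 12 distinct closed tours to check (reversals are equivalent).
W→M→J→N→G→W: 16+26+15+13+15 = 85
W→M→J→G→N→W: 16+26+17+13+5 = 77
W→M→N→J→G→W: 16+11+15+17+15 = 74
W→M→N→G→J→W: 16+11+13+17+10 = 67
W→M→G→J→N→W: 16+24+17+15+5 = 77
W→M→G→N→J→W: 16+24+13+15+10 = 78
W→J→M→N→G→W: 10+26+11+13+15 = 75
W→J→M→G→N→W: 10+26+24+13+5 = 78
W→J→N→M→G→W: 10+15+11+24+15 = 75
W→J→G→M→N→W: 10+17+24+11+5 = 67
W→N→M→J→G→W: 5+11+26+17+15 = 74
W→N→J→M→G→W: 5+15+26+24+15 = 85
The minimum is 67.
One optimal route: W → M → N → G → J → W (or its reverse).

67 — the shortest possible round trip.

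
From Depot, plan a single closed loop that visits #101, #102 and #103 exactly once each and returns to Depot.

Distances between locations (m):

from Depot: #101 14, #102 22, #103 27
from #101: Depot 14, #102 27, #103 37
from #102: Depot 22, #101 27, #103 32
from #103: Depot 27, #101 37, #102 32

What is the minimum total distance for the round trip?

Minimum total distance: 100 m.

There are 3 distinct closed tours to check (reversals are equivalent).
Depot→#101→#102→#103→Depot: 14+27+32+27 = 100
Depot→#101→#103→#102→Depot: 14+37+32+22 = 105
Depot→#102→#101→#103→Depot: 22+27+37+27 = 113
The minimum is 100.
One optimal route: Depot → #101 → #102 → #103 → Depot (or its reverse).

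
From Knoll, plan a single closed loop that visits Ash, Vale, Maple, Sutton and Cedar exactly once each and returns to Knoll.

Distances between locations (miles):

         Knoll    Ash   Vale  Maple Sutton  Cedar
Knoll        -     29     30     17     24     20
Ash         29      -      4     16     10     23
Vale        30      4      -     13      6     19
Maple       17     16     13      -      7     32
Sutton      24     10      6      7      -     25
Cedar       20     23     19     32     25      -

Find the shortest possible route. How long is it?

With 5 stops there are 5!/2 = 60 distinct round trips (a route and its reverse cost the same).
Knoll→Ash→Vale→Maple→Sutton→Cedar→Knoll: 29+4+13+7+25+20 = 98
Knoll→Ash→Vale→Maple→Cedar→Sutton→Knoll: 29+4+13+32+25+24 = 127
Knoll→Ash→Vale→Sutton→Maple→Cedar→Knoll: 29+4+6+7+32+20 = 98
Knoll→Ash→Vale→Sutton→Cedar→Maple→Knoll: 29+4+6+25+32+17 = 113
Knoll→Ash→Vale→Cedar→Maple→Sutton→Knoll: 29+4+19+32+7+24 = 115
Knoll→Ash→Vale→Cedar→Sutton→Maple→Knoll: 29+4+19+25+7+17 = 101
Knoll→Ash→Maple→Vale→Sutton→Cedar→Knoll: 29+16+13+6+25+20 = 109
Knoll→Ash→Maple→Vale→Cedar→Sutton→Knoll: 29+16+13+19+25+24 = 126
Knoll→Ash→Maple→Sutton→Vale→Cedar→Knoll: 29+16+7+6+19+20 = 97
Knoll→Ash→Maple→Sutton→Cedar→Vale→Knoll: 29+16+7+25+19+30 = 126
Knoll→Ash→Maple→Cedar→Vale→Sutton→Knoll: 29+16+32+19+6+24 = 126
Knoll→Ash→Maple→Cedar→Sutton→Vale→Knoll: 29+16+32+25+6+30 = 138
Knoll→Ash→Sutton→Vale→Maple→Cedar→Knoll: 29+10+6+13+32+20 = 110
Knoll→Ash→Sutton→Vale→Cedar→Maple→Knoll: 29+10+6+19+32+17 = 113
… (46 more)
Knoll→Maple→Sutton→Ash→Vale→Cedar→Knoll: 17+7+10+4+19+20 = 77  ← best
The minimum is 77.
One optimal route: Knoll → Maple → Sutton → Ash → Vale → Cedar → Knoll (or its reverse).

Shortest round trip = 77 miles.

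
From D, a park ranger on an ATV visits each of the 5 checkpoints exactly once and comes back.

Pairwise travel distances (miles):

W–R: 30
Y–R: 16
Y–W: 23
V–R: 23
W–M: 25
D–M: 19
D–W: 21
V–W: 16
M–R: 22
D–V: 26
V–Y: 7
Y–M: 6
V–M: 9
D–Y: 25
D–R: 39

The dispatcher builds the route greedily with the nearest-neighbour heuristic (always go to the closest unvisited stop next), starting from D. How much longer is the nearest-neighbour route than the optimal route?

From D: M=19, W=21, Y=25, V=26, R=39 → choose M (19).
From M: Y=6, V=9, R=22, W=25 → choose Y (6).
From Y: V=7, R=16, W=23 → choose V (7).
From V: W=16, R=23 → choose W (16).
From W: R=30 → choose R (30).
NN route D → M → Y → V → W → R → D costs 117.
Optimal: D → W → V → Y → R → M → D costs 101 (by enumerating all 60 distinct tours).
Excess = 117 − 101 = 16.

Excess over optimum: 16 miles.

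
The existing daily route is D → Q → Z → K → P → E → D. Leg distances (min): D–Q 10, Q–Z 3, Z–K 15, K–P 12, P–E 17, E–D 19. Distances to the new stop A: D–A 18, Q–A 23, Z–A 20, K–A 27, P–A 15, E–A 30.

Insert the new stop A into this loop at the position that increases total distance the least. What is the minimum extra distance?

Insertion cost between consecutive stops i–j is d(i,A) + d(A,j) − d(i,j):
  between D and Q: 18 + 23 − 10 = 31
  between Q and Z: 23 + 20 − 3 = 40
  between Z and K: 20 + 27 − 15 = 32
  between K and P: 27 + 15 − 12 = 30
  between P and E: 15 + 30 − 17 = 28
  between E and D: 30 + 18 − 19 = 29
Cheapest insertion is between P and E, adding 28.
New total = 76 + 28 = 104.

Minimum extra distance: 28 min, inserting A between P and E.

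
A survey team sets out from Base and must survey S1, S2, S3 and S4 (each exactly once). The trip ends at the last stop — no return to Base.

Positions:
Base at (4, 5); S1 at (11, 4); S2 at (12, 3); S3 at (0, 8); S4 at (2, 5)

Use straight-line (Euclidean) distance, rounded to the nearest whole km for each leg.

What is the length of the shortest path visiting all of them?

There are 4! = 24 possible orderings.
Base → S1 → S2 → S3 → S4: 7+1+13+4 = 25
Base → S1 → S2 → S4 → S3: 7+1+10+4 = 22
Base → S1 → S3 → S2 → S4: 7+12+13+10 = 42
Base → S1 → S3 → S4 → S2: 7+12+4+10 = 33
Base → S1 → S4 → S2 → S3: 7+9+10+13 = 39
Base → S1 → S4 → S3 → S2: 7+9+4+13 = 33
Base → S2 → S1 → S3 → S4: 8+1+12+4 = 25
Base → S2 → S1 → S4 → S3: 8+1+9+4 = 22
Base → S2 → S3 → S1 → S4: 8+13+12+9 = 42
Base → S2 → S3 → S4 → S1: 8+13+4+9 = 34
Base → S2 → S4 → S1 → S3: 8+10+9+12 = 39
Base → S2 → S4 → S3 → S1: 8+10+4+12 = 34
Base → S3 → S1 → S2 → S4: 5+12+1+10 = 28
Base → S3 → S1 → S4 → S2: 5+12+9+10 = 36
… (10 more)
Base → S3 → S4 → S1 → S2: 5+4+9+1 = 19  ← best
The minimum is 19.
One shortest path: Base → S3 → S4 → S1 → S2.

19 km — the minimum one-way total.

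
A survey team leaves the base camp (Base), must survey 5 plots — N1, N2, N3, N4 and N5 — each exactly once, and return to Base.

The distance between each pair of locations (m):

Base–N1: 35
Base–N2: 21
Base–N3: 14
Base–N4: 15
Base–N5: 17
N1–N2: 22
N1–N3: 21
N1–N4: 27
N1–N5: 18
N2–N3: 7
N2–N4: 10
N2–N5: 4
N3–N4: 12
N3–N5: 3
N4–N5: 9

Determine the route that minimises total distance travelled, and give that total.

82 m — the shortest possible round trip.

Base → N1 → N2 → N3 → N4 → N5 → Base: 35+22+7+12+9+17 = 102
Base → N1 → N2 → N3 → N5 → N4 → Base: 35+22+7+3+9+15 = 91
Base → N1 → N2 → N4 → N3 → N5 → Base: 35+22+10+12+3+17 = 99
Base → N1 → N2 → N4 → N5 → N3 → Base: 35+22+10+9+3+14 = 93
Base → N1 → N2 → N5 → N3 → N4 → Base: 35+22+4+3+12+15 = 91
Base → N1 → N2 → N5 → N4 → N3 → Base: 35+22+4+9+12+14 = 96
Base → N1 → N3 → N2 → N4 → N5 → Base: 35+21+7+10+9+17 = 99
Base → N1 → N3 → N2 → N5 → N4 → Base: 35+21+7+4+9+15 = 91
Base → N1 → N3 → N4 → N2 → N5 → Base: 35+21+12+10+4+17 = 99
Base → N1 → N3 → N4 → N5 → N2 → Base: 35+21+12+9+4+21 = 102
Base → N1 → N3 → N5 → N2 → N4 → Base: 35+21+3+4+10+15 = 88
Base → N1 → N3 → N5 → N4 → N2 → Base: 35+21+3+9+10+21 = 99
Base → N1 → N4 → N2 → N3 → N5 → Base: 35+27+10+7+3+17 = 99
Base → N1 → N4 → N2 → N5 → N3 → Base: 35+27+10+4+3+14 = 93
… (46 more)
Base → N3 → N1 → N5 → N2 → N4 → Base: 14+21+18+4+10+15 = 82  ← best
The minimum is 82.
One optimal route: Base → N3 → N1 → N5 → N2 → N4 → Base (or its reverse).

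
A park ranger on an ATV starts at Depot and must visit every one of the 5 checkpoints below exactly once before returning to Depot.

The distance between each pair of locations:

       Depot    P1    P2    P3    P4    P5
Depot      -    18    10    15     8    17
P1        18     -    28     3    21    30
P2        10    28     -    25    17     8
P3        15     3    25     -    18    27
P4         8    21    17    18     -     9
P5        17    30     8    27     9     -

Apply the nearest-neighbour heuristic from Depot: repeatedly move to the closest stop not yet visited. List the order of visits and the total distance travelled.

At Depot the remaining stops are P4 8, P2 10, P3 15, P5 17, P1 18; go to P4.
At P4 the remaining stops are P5 9, P2 17, P3 18, P1 21; go to P5.
At P5 the remaining stops are P2 8, P3 27, P1 30; go to P2.
At P2 the remaining stops are P3 25, P1 28; go to P3.
At P3 the remaining stops are P1 3; go to P1.
Return P1→Depot: 18.
Total = 8 + 9 + 8 + 25 + 3 + 18 = 71.

Nearest-neighbour total = 71; route Depot → P4 → P5 → P2 → P3 → P1 → Depot.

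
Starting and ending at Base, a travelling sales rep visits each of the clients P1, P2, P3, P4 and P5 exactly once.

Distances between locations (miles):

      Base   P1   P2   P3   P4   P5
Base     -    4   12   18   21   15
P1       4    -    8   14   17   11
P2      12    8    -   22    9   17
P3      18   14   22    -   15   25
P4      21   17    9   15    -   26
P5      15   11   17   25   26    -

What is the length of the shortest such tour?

Base → P1 → P2 → P3 → P4 → P5 → Base: 4+8+22+15+26+15 = 90
Base → P1 → P2 → P3 → P5 → P4 → Base: 4+8+22+25+26+21 = 106
Base → P1 → P2 → P4 → P3 → P5 → Base: 4+8+9+15+25+15 = 76
Base → P1 → P2 → P4 → P5 → P3 → Base: 4+8+9+26+25+18 = 90
Base → P1 → P2 → P5 → P3 → P4 → Base: 4+8+17+25+15+21 = 90
Base → P1 → P2 → P5 → P4 → P3 → Base: 4+8+17+26+15+18 = 88
Base → P1 → P3 → P2 → P4 → P5 → Base: 4+14+22+9+26+15 = 90
Base → P1 → P3 → P2 → P5 → P4 → Base: 4+14+22+17+26+21 = 104
Base → P1 → P3 → P4 → P2 → P5 → Base: 4+14+15+9+17+15 = 74
Base → P1 → P3 → P4 → P5 → P2 → Base: 4+14+15+26+17+12 = 88
Base → P1 → P3 → P5 → P2 → P4 → Base: 4+14+25+17+9+21 = 90
Base → P1 → P3 → P5 → P4 → P2 → Base: 4+14+25+26+9+12 = 90
Base → P1 → P4 → P2 → P3 → P5 → Base: 4+17+9+22+25+15 = 92
Base → P1 → P4 → P2 → P5 → P3 → Base: 4+17+9+17+25+18 = 90
… (46 more)
The minimum is 74.
One optimal route: Base → P1 → P3 → P4 → P2 → P5 → Base (or its reverse).

74 miles — the shortest possible round trip.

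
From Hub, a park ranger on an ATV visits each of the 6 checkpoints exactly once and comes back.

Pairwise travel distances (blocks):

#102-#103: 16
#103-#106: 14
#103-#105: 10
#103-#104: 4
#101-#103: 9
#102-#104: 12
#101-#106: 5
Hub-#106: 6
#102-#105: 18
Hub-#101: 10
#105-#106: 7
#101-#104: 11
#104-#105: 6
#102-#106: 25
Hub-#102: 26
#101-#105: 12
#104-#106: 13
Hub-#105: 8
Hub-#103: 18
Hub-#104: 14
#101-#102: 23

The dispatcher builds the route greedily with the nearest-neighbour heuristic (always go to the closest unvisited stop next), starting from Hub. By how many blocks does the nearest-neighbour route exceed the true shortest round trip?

Hub: #106=6, #105=8, #101=10, #104=14, #103=18, #102=26 ⇒ #106
#106: #101=5, #105=7, #104=13, #103=14, #102=25 ⇒ #101
#101: #103=9, #104=11, #105=12, #102=23 ⇒ #103
#103: #104=4, #105=10, #102=16 ⇒ #104
#104: #105=6, #102=12 ⇒ #105
#105: #102=18 ⇒ #102
NN route Hub → #106 → #101 → #103 → #104 → #105 → #102 → Hub costs 74.
Optimal: Hub → #105 → #102 → #104 → #103 → #101 → #106 → Hub costs 62 (by enumerating all 360 distinct tours).
Excess = 74 − 62 = 12.

Excess over optimum: 12 blocks.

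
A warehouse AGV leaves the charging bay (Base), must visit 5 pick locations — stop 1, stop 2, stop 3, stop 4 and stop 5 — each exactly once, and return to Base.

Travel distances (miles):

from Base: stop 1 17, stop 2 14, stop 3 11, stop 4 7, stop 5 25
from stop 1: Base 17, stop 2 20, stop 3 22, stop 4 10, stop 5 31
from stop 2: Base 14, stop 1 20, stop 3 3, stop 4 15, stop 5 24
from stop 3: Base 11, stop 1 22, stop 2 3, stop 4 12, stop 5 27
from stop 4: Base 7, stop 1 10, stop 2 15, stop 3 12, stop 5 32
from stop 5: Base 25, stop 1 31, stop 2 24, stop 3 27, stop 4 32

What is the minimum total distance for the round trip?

There are 60 distinct closed tours to check (reversals are equivalent).
Base → stop 1 → stop 2 → stop 3 → stop 4 → stop 5 → Base: 17+20+3+12+32+25 = 109
Base → stop 1 → stop 2 → stop 3 → stop 5 → stop 4 → Base: 17+20+3+27+32+7 = 106
Base → stop 1 → stop 2 → stop 4 → stop 3 → stop 5 → Base: 17+20+15+12+27+25 = 116
Base → stop 1 → stop 2 → stop 4 → stop 5 → stop 3 → Base: 17+20+15+32+27+11 = 122
Base → stop 1 → stop 2 → stop 5 → stop 3 → stop 4 → Base: 17+20+24+27+12+7 = 107
Base → stop 1 → stop 2 → stop 5 → stop 4 → stop 3 → Base: 17+20+24+32+12+11 = 116
Base → stop 1 → stop 3 → stop 2 → stop 4 → stop 5 → Base: 17+22+3+15+32+25 = 114
Base → stop 1 → stop 3 → stop 2 → stop 5 → stop 4 → Base: 17+22+3+24+32+7 = 105
Base → stop 1 → stop 3 → stop 4 → stop 2 → stop 5 → Base: 17+22+12+15+24+25 = 115
Base → stop 1 → stop 3 → stop 4 → stop 5 → stop 2 → Base: 17+22+12+32+24+14 = 121
Base → stop 1 → stop 3 → stop 5 → stop 2 → stop 4 → Base: 17+22+27+24+15+7 = 112
Base → stop 1 → stop 3 → stop 5 → stop 4 → stop 2 → Base: 17+22+27+32+15+14 = 127
Base → stop 1 → stop 4 → stop 2 → stop 3 → stop 5 → Base: 17+10+15+3+27+25 = 97
Base → stop 1 → stop 4 → stop 2 → stop 5 → stop 3 → Base: 17+10+15+24+27+11 = 104
… (46 more)
Base → stop 3 → stop 2 → stop 5 → stop 1 → stop 4 → Base: 11+3+24+31+10+7 = 86  ← best
The minimum is 86.
One optimal route: Base → stop 3 → stop 2 → stop 5 → stop 1 → stop 4 → Base (or its reverse).

Minimum total distance: 86 miles.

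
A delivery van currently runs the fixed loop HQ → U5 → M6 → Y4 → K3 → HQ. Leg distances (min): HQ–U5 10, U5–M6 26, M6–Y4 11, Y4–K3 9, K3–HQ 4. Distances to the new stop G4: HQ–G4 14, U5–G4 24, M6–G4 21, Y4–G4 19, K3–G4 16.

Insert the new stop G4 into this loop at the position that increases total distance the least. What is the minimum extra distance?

Adding 19 min by placing G4 on the U5–M6 leg.

Insertion cost between consecutive stops i–j is d(i,G4) + d(G4,j) − d(i,j):
  between HQ and U5: 14 + 24 − 10 = 28
  between U5 and M6: 24 + 21 − 26 = 19
  between M6 and Y4: 21 + 19 − 11 = 29
  between Y4 and K3: 19 + 16 − 9 = 26
  between K3 and HQ: 16 + 14 − 4 = 26
Cheapest insertion is between U5 and M6, adding 19.
New total = 60 + 19 = 79.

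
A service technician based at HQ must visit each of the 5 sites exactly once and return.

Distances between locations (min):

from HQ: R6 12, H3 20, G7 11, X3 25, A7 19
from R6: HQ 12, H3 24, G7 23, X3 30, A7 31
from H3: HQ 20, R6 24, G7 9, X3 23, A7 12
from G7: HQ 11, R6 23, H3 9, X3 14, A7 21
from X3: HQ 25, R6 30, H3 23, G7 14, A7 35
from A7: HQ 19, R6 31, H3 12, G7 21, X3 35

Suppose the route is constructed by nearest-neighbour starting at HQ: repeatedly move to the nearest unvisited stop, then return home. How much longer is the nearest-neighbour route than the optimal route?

HQ: G7=11, R6=12, A7=19, H3=20, X3=25 ⇒ G7
G7: H3=9, X3=14, A7=21, R6=23 ⇒ H3
H3: A7=12, X3=23, R6=24 ⇒ A7
A7: R6=31, X3=35 ⇒ R6
R6: X3=30 ⇒ X3
NN route HQ → G7 → H3 → A7 → R6 → X3 → HQ costs 118.
Optimal: HQ → R6 → X3 → G7 → H3 → A7 → HQ costs 96 (by enumerating all 60 distinct tours).
Excess = 118 − 96 = 22.

Excess over optimum: 22 min.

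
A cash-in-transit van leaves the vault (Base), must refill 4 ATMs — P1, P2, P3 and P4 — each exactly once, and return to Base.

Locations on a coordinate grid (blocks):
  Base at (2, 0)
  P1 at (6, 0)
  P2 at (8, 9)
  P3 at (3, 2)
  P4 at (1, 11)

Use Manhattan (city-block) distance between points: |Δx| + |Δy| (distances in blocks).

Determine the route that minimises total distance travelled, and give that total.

38 blocks — the shortest possible round trip.

There are 12 distinct closed tours to check (reversals are equivalent).
Base-P1-P2-P3-P4-Base: 4+11+12+11+12 = 50
Base-P1-P2-P4-P3-Base: 4+11+9+11+3 = 38
Base-P1-P3-P2-P4-Base: 4+5+12+9+12 = 42
Base-P1-P3-P4-P2-Base: 4+5+11+9+15 = 44
Base-P1-P4-P2-P3-Base: 4+16+9+12+3 = 44
Base-P1-P4-P3-P2-Base: 4+16+11+12+15 = 58
Base-P2-P1-P3-P4-Base: 15+11+5+11+12 = 54
Base-P2-P1-P4-P3-Base: 15+11+16+11+3 = 56
Base-P2-P3-P1-P4-Base: 15+12+5+16+12 = 60
Base-P2-P4-P1-P3-Base: 15+9+16+5+3 = 48
Base-P3-P1-P2-P4-Base: 3+5+11+9+12 = 40
Base-P3-P2-P1-P4-Base: 3+12+11+16+12 = 54
The minimum is 38.
One optimal route: Base → P1 → P2 → P4 → P3 → Base (or its reverse).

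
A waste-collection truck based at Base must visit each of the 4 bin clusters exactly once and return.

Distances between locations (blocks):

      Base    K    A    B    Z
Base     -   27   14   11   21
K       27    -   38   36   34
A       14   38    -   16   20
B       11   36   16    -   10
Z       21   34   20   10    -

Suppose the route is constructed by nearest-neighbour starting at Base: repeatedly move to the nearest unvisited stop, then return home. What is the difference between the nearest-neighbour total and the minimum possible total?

5 blocks longer than the optimal tour.

Base: B=11, A=14, Z=21, K=27 ⇒ B
B: Z=10, A=16, K=36 ⇒ Z
Z: A=20, K=34 ⇒ A
A: K=38 ⇒ K
NN route Base → B → Z → A → K → Base costs 106.
Optimal: Base → K → Z → B → A → Base costs 101 (by enumerating all 12 distinct tours).
Excess = 106 − 101 = 5.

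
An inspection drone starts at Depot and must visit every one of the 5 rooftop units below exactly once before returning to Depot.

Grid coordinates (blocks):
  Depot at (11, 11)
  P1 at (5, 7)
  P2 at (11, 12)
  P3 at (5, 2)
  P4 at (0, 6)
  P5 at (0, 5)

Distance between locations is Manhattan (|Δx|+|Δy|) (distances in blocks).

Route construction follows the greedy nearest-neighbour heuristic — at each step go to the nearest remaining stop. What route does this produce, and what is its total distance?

From Depot: distances to unvisited — P2=1, P1=10, P3=15, P4=16, P5=17. Nearest is P2 (1).
From P2: distances to unvisited — P1=11, P3=16, P4=17, P5=18. Nearest is P1 (11).
From P1: distances to unvisited — P3=5, P4=6, P5=7. Nearest is P3 (5).
From P3: distances to unvisited — P5=8, P4=9. Nearest is P5 (8).
From P5: distances to unvisited — P4=1. Nearest is P4 (1).
Return P4→Depot: 16.
Total = 1 + 11 + 5 + 8 + 1 + 16 = 42.

Total distance 42 blocks via the nearest-neighbour route Depot → P2 → P1 → P3 → P5 → P4 → Depot.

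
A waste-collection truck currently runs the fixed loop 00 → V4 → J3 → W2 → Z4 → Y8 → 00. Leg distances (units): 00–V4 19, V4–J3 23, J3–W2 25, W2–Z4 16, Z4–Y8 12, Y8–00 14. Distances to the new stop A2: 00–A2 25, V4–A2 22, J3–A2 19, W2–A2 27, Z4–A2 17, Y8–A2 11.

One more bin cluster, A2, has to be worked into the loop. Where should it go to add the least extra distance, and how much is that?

Minimum extra distance: 16, inserting A2 between Z4 and Y8.

Insertion cost between consecutive stops i–j is d(i,A2) + d(A2,j) − d(i,j):
  between 00 and V4: 25 + 22 − 19 = 28
  between V4 and J3: 22 + 19 − 23 = 18
  between J3 and W2: 19 + 27 − 25 = 21
  between W2 and Z4: 27 + 17 − 16 = 28
  between Z4 and Y8: 17 + 11 − 12 = 16
  between Y8 and 00: 11 + 25 − 14 = 22
Cheapest insertion is between Z4 and Y8, adding 16.
New total = 109 + 16 = 125.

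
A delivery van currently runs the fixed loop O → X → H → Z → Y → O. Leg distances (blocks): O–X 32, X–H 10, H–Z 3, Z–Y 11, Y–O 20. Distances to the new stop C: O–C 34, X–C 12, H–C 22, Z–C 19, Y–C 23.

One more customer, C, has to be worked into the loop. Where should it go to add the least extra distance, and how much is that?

Insertion cost between consecutive stops i–j is d(i,C) + d(C,j) − d(i,j):
  between O and X: 34 + 12 − 32 = 14
  between X and H: 12 + 22 − 10 = 24
  between H and Z: 22 + 19 − 3 = 38
  between Z and Y: 19 + 23 − 11 = 31
  between Y and O: 23 + 34 − 20 = 37
Cheapest insertion is between O and X, adding 14.
New total = 76 + 14 = 90.

Adding 14 blocks by placing C on the O–X leg.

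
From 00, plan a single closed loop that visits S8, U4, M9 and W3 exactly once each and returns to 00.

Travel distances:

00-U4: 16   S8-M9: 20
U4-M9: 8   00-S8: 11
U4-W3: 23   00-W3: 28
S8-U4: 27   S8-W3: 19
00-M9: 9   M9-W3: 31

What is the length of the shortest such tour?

Minimum total distance: 70.

With 4 stops there are 4!/2 = 12 distinct round trips (a route and its reverse cost the same).
00-S8-U4-M9-W3-00: 11+27+8+31+28 = 105
00-S8-U4-W3-M9-00: 11+27+23+31+9 = 101
00-S8-M9-U4-W3-00: 11+20+8+23+28 = 90
00-S8-M9-W3-U4-00: 11+20+31+23+16 = 101
00-S8-W3-U4-M9-00: 11+19+23+8+9 = 70
00-S8-W3-M9-U4-00: 11+19+31+8+16 = 85
00-U4-S8-M9-W3-00: 16+27+20+31+28 = 122
00-U4-S8-W3-M9-00: 16+27+19+31+9 = 102
00-U4-M9-S8-W3-00: 16+8+20+19+28 = 91
00-U4-W3-S8-M9-00: 16+23+19+20+9 = 87
00-M9-S8-U4-W3-00: 9+20+27+23+28 = 107
00-M9-U4-S8-W3-00: 9+8+27+19+28 = 91
The minimum is 70.
One optimal route: 00 → S8 → W3 → U4 → M9 → 00 (or its reverse).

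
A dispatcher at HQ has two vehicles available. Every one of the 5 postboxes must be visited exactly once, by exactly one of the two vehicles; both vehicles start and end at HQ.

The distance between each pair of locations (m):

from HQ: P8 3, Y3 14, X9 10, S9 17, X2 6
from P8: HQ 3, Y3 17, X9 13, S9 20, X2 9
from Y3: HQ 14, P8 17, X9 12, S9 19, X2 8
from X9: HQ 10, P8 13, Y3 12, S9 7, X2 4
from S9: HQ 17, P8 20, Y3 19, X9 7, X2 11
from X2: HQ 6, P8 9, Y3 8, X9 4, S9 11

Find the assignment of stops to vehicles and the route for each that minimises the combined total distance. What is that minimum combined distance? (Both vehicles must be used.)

Try each way of splitting the stops between the two vehicles (each non-empty) and, for each split, find the best tour for each vehicle:
  {P8} + {Y3, X9, S9, X2}: 6 + 50 = 56
  {Y3} + {P8, X9, S9, X2}: 28 + 40 = 68
  {P8, Y3} + {X9, S9, X2}: 34 + 34 = 68
  {X9} + {P8, Y3, S9, X2}: 20 + 56 = 76
  {P8, X9} + {Y3, S9, X2}: 26 + 50 = 76
  {Y3, X9} + {P8, S9, X2}: 36 + 40 = 76
  … (15 splits in total)
Best: vehicle 1 HQ → P8 → HQ = 6; vehicle 2 HQ → Y3 → X9 → S9 → X2 → HQ = 50; combined 56.

56 m — the smallest possible combined total.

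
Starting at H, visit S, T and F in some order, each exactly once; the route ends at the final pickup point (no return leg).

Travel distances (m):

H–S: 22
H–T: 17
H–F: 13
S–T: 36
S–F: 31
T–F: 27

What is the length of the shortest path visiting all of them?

There are 3! = 6 possible orderings.
H - S - T - F: 22+36+27 = 85
H - S - F - T: 22+31+27 = 80
H - T - S - F: 17+36+31 = 84
H - T - F - S: 17+27+31 = 75
H - F - S - T: 13+31+36 = 80
H - F - T - S: 13+27+36 = 76
The minimum is 75.
One shortest path: H → T → F → S.

Minimum one-way distance = 75 m.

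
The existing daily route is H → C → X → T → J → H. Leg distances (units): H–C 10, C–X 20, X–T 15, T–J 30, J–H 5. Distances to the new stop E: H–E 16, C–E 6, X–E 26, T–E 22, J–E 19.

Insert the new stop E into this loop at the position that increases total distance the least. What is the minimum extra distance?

Minimum extra distance: 11, inserting E between T and J.

Insertion cost between consecutive stops i–j is d(i,E) + d(E,j) − d(i,j):
  between H and C: 16 + 6 − 10 = 12
  between C and X: 6 + 26 − 20 = 12
  between X and T: 26 + 22 − 15 = 33
  between T and J: 22 + 19 − 30 = 11
  between J and H: 19 + 16 − 5 = 30
Cheapest insertion is between T and J, adding 11.
New total = 80 + 11 = 91.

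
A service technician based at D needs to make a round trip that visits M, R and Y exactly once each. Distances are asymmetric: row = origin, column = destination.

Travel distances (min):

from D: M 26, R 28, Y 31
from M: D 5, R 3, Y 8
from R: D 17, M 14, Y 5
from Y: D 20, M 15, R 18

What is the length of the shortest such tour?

Shortest round trip = 53 min.

D - M - R - Y - D: 26+3+5+20 = 54
D - M - Y - R - D: 26+8+18+17 = 69
D - R - M - Y - D: 28+14+8+20 = 70
D - R - Y - M - D: 28+5+15+5 = 53
D - Y - M - R - D: 31+15+3+17 = 66
D - Y - R - M - D: 31+18+14+5 = 68
The minimum is 53.
One optimal route: D → R → Y → M → D.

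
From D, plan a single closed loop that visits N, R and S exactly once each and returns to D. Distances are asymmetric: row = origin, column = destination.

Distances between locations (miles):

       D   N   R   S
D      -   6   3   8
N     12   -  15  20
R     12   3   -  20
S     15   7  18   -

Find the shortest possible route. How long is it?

D - N - R - S - D: 6+15+20+15 = 56
D - N - S - R - D: 6+20+18+12 = 56
D - R - N - S - D: 3+3+20+15 = 41
D - R - S - N - D: 3+20+7+12 = 42
D - S - N - R - D: 8+7+15+12 = 42
D - S - R - N - D: 8+18+3+12 = 41
The minimum is 41.
One optimal route: D → R → N → S → D.

41 miles — the shortest possible round trip.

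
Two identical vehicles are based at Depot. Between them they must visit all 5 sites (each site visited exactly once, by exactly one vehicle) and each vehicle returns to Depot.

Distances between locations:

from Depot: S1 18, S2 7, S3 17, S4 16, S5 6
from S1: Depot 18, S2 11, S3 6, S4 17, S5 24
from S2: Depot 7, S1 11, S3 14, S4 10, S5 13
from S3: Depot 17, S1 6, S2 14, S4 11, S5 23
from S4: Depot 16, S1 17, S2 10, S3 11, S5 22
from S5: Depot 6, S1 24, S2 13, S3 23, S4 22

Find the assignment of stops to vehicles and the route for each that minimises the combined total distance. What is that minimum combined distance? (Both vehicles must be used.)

Minimum combined distance: 63.

There are 2^4 − 1 = 15 ways to divide the 5 stops into two non-empty groups. For each, the best each vehicle can do is its own shortest tour through its group:
  {S1} + {S2, S3, S4, S5}: 36 + 57 = 93
  {S2} + {S1, S3, S4, S5}: 14 + 63 = 77
  {S1, S2} + {S3, S4, S5}: 36 + 56 = 92
  {S3} + {S1, S2, S4, S5}: 34 + 63 = 97
  {S1, S3} + {S2, S4, S5}: 41 + 45 = 86
  {S2, S3} + {S1, S4, S5}: 38 + 63 = 101
  … (15 splits in total)
  {S1, S2, S3, S4} + {S5}: 51 + 12 = 63  ← best
Best: vehicle 1 Depot → S2 → S1 → S3 → S4 → Depot = 51; vehicle 2 Depot → S5 → Depot = 12; combined 63.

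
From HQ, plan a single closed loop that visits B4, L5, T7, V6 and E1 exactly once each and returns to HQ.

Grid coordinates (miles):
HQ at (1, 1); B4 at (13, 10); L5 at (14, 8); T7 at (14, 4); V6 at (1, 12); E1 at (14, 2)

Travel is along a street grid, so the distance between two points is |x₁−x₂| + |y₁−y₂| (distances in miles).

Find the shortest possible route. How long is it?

There are 60 distinct closed tours to check (reversals are equivalent).
HQ-B4-L5-T7-V6-E1-HQ: 21+3+4+21+23+14 = 86
HQ-B4-L5-T7-E1-V6-HQ: 21+3+4+2+23+11 = 64
HQ-B4-L5-V6-T7-E1-HQ: 21+3+17+21+2+14 = 78
HQ-B4-L5-V6-E1-T7-HQ: 21+3+17+23+2+16 = 82
HQ-B4-L5-E1-T7-V6-HQ: 21+3+6+2+21+11 = 64
HQ-B4-L5-E1-V6-T7-HQ: 21+3+6+23+21+16 = 90
HQ-B4-T7-L5-V6-E1-HQ: 21+7+4+17+23+14 = 86
HQ-B4-T7-L5-E1-V6-HQ: 21+7+4+6+23+11 = 72
HQ-B4-T7-V6-L5-E1-HQ: 21+7+21+17+6+14 = 86
HQ-B4-T7-V6-E1-L5-HQ: 21+7+21+23+6+20 = 98
HQ-B4-T7-E1-L5-V6-HQ: 21+7+2+6+17+11 = 64
HQ-B4-T7-E1-V6-L5-HQ: 21+7+2+23+17+20 = 90
HQ-B4-V6-L5-T7-E1-HQ: 21+14+17+4+2+14 = 72
HQ-B4-V6-L5-E1-T7-HQ: 21+14+17+6+2+16 = 76
… (46 more)
HQ-V6-B4-L5-T7-E1-HQ: 11+14+3+4+2+14 = 48  ← best
The minimum is 48.
One optimal route: HQ → V6 → B4 → L5 → T7 → E1 → HQ (or its reverse).

Minimum total distance: 48 miles.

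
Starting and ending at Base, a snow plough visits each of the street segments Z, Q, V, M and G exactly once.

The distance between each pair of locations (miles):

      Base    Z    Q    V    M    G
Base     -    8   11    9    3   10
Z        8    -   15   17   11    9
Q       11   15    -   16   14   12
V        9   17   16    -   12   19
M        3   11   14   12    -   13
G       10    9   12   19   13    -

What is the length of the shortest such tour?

With 5 stops there are 5!/2 = 60 distinct round trips (a route and its reverse cost the same).
Base-Z-Q-V-M-G-Base: 8+15+16+12+13+10 = 74
Base-Z-Q-V-G-M-Base: 8+15+16+19+13+3 = 74
Base-Z-Q-M-V-G-Base: 8+15+14+12+19+10 = 78
Base-Z-Q-M-G-V-Base: 8+15+14+13+19+9 = 78
Base-Z-Q-G-V-M-Base: 8+15+12+19+12+3 = 69
Base-Z-Q-G-M-V-Base: 8+15+12+13+12+9 = 69
Base-Z-V-Q-M-G-Base: 8+17+16+14+13+10 = 78
Base-Z-V-Q-G-M-Base: 8+17+16+12+13+3 = 69
Base-Z-V-M-Q-G-Base: 8+17+12+14+12+10 = 73
Base-Z-V-M-G-Q-Base: 8+17+12+13+12+11 = 73
Base-Z-V-G-Q-M-Base: 8+17+19+12+14+3 = 73
Base-Z-V-G-M-Q-Base: 8+17+19+13+14+11 = 82
Base-Z-M-Q-V-G-Base: 8+11+14+16+19+10 = 78
Base-Z-M-Q-G-V-Base: 8+11+14+12+19+9 = 73
… (46 more)
Base-Z-G-Q-V-M-Base: 8+9+12+16+12+3 = 60  ← best
The minimum is 60.
One optimal route: Base → Z → G → Q → V → M → Base (or its reverse).

Shortest round trip = 60 miles.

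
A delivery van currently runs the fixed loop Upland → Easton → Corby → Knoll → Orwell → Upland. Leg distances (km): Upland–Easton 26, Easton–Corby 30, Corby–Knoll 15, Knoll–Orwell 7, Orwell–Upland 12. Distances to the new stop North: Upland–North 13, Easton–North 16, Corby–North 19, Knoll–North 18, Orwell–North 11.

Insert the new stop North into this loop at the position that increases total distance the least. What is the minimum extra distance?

+3 km — insert North between Upland and Easton.

Insertion cost between consecutive stops i–j is d(i,North) + d(North,j) − d(i,j):
  between Upland and Easton: 13 + 16 − 26 = 3
  between Easton and Corby: 16 + 19 − 30 = 5
  between Corby and Knoll: 19 + 18 − 15 = 22
  between Knoll and Orwell: 18 + 11 − 7 = 22
  between Orwell and Upland: 11 + 13 − 12 = 12
Cheapest insertion is between Upland and Easton, adding 3.
New total = 90 + 3 = 93.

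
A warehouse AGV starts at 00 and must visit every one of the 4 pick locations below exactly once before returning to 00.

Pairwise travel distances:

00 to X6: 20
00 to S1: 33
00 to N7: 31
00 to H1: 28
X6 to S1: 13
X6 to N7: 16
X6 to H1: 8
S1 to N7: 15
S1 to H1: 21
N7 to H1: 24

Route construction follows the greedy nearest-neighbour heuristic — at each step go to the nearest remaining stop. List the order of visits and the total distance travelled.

From 00: distances to unvisited — X6=20, H1=28, N7=31, S1=33. Nearest is X6 (20).
From X6: distances to unvisited — H1=8, S1=13, N7=16. Nearest is H1 (8).
From H1: distances to unvisited — S1=21, N7=24. Nearest is S1 (21).
From S1: distances to unvisited — N7=15. Nearest is N7 (15).
Return N7→00: 31.
Total = 20 + 8 + 21 + 15 + 31 = 95.

95 along 00 → X6 → H1 → S1 → N7 → 00.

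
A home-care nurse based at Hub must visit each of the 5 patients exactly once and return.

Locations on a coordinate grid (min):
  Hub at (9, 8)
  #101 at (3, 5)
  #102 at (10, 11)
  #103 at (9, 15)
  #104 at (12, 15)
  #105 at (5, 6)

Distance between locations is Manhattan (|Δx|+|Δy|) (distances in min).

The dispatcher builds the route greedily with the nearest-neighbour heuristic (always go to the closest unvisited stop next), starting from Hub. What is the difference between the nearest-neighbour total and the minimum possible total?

From Hub: #102=4, #105=6, #103=7, #101=9, #104=10 → choose #102 (4).
From #102: #103=5, #104=6, #105=10, #101=13 → choose #103 (5).
From #103: #104=3, #105=13, #101=16 → choose #104 (3).
From #104: #105=16, #101=19 → choose #105 (16).
From #105: #101=3 → choose #101 (3).
NN route Hub → #102 → #103 → #104 → #105 → #101 → Hub costs 40.
Optimal: Hub → #101 → #105 → #102 → #104 → #103 → Hub costs 38 (by enumerating all 60 distinct tours).
Excess = 40 − 38 = 2.

Excess over optimum: 2 min.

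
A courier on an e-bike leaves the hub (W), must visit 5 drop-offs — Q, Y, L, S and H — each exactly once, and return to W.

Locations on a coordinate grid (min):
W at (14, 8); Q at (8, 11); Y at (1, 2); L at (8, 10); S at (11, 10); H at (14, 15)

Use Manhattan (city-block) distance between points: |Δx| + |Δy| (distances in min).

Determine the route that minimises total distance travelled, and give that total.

Minimum total distance: 54 min.

There are 60 distinct closed tours to check (reversals are equivalent).
W→Q→Y→L→S→H→W: 9+16+15+3+8+7 = 58
W→Q→Y→L→H→S→W: 9+16+15+11+8+5 = 64
W→Q→Y→S→L→H→W: 9+16+18+3+11+7 = 64
W→Q→Y→S→H→L→W: 9+16+18+8+11+8 = 70
W→Q→Y→H→L→S→W: 9+16+26+11+3+5 = 70
W→Q→Y→H→S→L→W: 9+16+26+8+3+8 = 70
W→Q→L→Y→S→H→W: 9+1+15+18+8+7 = 58
W→Q→L→Y→H→S→W: 9+1+15+26+8+5 = 64
W→Q→L→S→Y→H→W: 9+1+3+18+26+7 = 64
W→Q→L→S→H→Y→W: 9+1+3+8+26+19 = 66
W→Q→L→H→Y→S→W: 9+1+11+26+18+5 = 70
W→Q→L→H→S→Y→W: 9+1+11+8+18+19 = 66
W→Q→S→Y→L→H→W: 9+4+18+15+11+7 = 64
W→Q→S→Y→H→L→W: 9+4+18+26+11+8 = 76
… (46 more)
W→Y→Q→L→S→H→W: 19+16+1+3+8+7 = 54  ← best
The minimum is 54.
One optimal route: W → Y → Q → L → S → H → W (or its reverse).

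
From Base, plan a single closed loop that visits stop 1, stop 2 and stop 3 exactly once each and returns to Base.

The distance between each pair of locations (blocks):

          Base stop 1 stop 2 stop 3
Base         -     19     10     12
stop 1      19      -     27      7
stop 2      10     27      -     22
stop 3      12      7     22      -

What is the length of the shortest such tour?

Base→stop 1→stop 2→stop 3→Base: 19+27+22+12 = 80
Base→stop 1→stop 3→stop 2→Base: 19+7+22+10 = 58
Base→stop 2→stop 1→stop 3→Base: 10+27+7+12 = 56
The minimum is 56.
One optimal route: Base → stop 2 → stop 1 → stop 3 → Base (or its reverse).

56 blocks — the shortest possible round trip.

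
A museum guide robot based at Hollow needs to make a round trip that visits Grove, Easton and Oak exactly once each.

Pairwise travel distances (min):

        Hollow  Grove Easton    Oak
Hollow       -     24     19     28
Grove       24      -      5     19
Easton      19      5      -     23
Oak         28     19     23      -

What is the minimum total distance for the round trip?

Minimum total distance: 71 min.

Hollow → Grove → Easton → Oak → Hollow: 24+5+23+28 = 80
Hollow → Grove → Oak → Easton → Hollow: 24+19+23+19 = 85
Hollow → Easton → Grove → Oak → Hollow: 19+5+19+28 = 71
The minimum is 71.
One optimal route: Hollow → Easton → Grove → Oak → Hollow (or its reverse).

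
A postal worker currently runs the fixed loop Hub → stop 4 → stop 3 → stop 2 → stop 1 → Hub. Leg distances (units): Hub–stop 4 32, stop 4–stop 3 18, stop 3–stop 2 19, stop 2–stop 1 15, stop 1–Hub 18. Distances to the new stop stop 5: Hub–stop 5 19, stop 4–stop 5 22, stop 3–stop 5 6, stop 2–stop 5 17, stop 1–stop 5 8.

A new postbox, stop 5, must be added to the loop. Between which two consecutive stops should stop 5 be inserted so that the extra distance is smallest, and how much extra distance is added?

Insertion cost between consecutive stops i–j is d(i,stop 5) + d(stop 5,j) − d(i,j):
  between Hub and stop 4: 19 + 22 − 32 = 9
  between stop 4 and stop 3: 22 + 6 − 18 = 10
  between stop 3 and stop 2: 6 + 17 − 19 = 4
  between stop 2 and stop 1: 17 + 8 − 15 = 10
  between stop 1 and Hub: 8 + 19 − 18 = 9
Cheapest insertion is between stop 3 and stop 2, adding 4.
New total = 102 + 4 = 106.

+4 — insert stop 5 between stop 3 and stop 2.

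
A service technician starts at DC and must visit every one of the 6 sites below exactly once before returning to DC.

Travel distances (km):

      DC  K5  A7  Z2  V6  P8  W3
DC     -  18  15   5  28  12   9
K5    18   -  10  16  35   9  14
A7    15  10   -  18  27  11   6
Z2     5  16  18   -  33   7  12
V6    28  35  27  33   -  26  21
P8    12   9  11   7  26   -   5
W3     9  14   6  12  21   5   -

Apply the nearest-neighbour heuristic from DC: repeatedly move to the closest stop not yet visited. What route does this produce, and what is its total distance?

DC → [Z2:5 / W3:9 / P8:12 / A7:15 / K5:18 / V6:28] → Z2 (5)
Z2 → [P8:7 / W3:12 / K5:16 / A7:18 / V6:33] → P8 (7)
P8 → [W3:5 / K5:9 / A7:11 / V6:26] → W3 (5)
W3 → [A7:6 / K5:14 / V6:21] → A7 (6)
A7 → [K5:10 / V6:27] → K5 (10)
K5 → [V6:35] → V6 (35)
Return V6→DC: 28.
Total = 5 + 7 + 5 + 6 + 10 + 35 + 28 = 96.

Total distance 96 km via the nearest-neighbour route DC → Z2 → P8 → W3 → A7 → K5 → V6 → DC.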